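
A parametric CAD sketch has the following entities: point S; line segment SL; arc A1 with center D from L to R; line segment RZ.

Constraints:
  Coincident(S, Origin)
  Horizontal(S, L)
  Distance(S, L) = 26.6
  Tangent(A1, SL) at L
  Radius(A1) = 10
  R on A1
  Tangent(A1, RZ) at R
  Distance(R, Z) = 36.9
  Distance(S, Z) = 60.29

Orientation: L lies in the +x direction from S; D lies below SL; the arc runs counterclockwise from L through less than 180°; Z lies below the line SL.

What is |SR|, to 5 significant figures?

23.965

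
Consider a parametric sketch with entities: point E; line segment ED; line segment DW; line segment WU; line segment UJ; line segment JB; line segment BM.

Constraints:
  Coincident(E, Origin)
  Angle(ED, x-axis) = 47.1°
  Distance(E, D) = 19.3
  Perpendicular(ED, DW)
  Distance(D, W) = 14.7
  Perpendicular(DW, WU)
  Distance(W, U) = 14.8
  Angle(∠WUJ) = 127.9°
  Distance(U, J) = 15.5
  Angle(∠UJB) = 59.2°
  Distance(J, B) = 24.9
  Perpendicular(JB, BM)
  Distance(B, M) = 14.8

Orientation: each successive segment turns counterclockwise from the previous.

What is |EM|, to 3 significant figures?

25.7

E is at the origin; ED runs at 47.1° with length 19.3, so D = (13.1, 14.1). The perpendicularity gives DW at right angles to ED, so DW runs at 137°; with |DW| = 14.7, W = (2.37, 24.1). DW ⟂ WU, so WU runs at -133°; with |WU| = 14.8, U = (-7.71, 13.3). ∠WUJ = 127.9° gives UJ at -80.8° from the x-axis; with |UJ| = 15.5, J = (-5.23, -2.00). ∠UJB = 59.2° gives JB at 40.0° from the x-axis; with |JB| = 24.9, B = (13.8, 14.0). JB is perpendicular to BM, so BM runs at 130°; with |BM| = 14.8, M = (4.33, 25.3). Then |EM| = |M − E| = 25.7.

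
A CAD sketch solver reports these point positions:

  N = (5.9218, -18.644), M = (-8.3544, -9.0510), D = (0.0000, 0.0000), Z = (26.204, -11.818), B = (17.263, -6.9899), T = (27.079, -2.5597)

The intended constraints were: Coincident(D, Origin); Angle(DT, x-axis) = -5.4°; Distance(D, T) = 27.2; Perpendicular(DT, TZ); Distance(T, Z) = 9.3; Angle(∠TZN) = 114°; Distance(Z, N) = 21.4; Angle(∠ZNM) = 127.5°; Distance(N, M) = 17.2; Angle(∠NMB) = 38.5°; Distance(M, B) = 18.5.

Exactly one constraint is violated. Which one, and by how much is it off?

Distance(M, B) = 18.5 — off by 7.20.

D = (0.00, 0.00) ✓; DT at -5.400° ✓; |DT| = 27.20 ✓; ∠(DT, TZ) = 90.00° ✓; |TZ| = 9.300 ✓; ∠TZN = 114.0° ✓; |ZN| = 21.40 ✓; ∠ZNM = 127.5° ✓; |NM| = 17.20 ✓; ∠NMB = 38.50° ✓; |MB| = 25.70 ✗.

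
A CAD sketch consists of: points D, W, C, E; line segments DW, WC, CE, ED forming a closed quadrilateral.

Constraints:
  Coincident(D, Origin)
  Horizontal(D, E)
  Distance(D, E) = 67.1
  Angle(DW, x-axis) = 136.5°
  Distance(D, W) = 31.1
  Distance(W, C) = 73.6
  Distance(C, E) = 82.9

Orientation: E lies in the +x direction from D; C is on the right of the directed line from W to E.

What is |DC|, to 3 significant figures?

48.7

D is at the origin; DE is horizontal with |DE| = 67.1 and E in +x, so E = (67.1, 0). DW runs at 136.5° with |DW| = 31.1, so W = (-22.6, 21.4). C is determined by |WC| = 73.6 and |CE| = 82.9 together: it lies at the intersection of circle(W, 73.6) and circle(E, 82.9). With |WE| = 92.2, the foot of the radical line on WE is 38.2 from W and the perpendicular offset is √(73.6² − 38.2²) = 62.9. Taking the right-of-WE solution: C = (-0.0194, -48.7).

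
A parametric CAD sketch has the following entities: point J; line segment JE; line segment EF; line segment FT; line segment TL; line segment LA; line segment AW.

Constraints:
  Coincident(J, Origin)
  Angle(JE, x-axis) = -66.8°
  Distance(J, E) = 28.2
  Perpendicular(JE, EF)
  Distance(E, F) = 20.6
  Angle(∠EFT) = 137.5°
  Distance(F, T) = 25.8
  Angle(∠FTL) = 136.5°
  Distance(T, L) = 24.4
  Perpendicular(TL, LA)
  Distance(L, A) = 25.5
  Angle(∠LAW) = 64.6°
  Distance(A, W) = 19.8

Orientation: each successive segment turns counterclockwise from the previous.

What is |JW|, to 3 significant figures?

23.3

J is at the origin; JE runs at -66.8° with length 28.2, so E = (11.1, -25.9). The perpendicularity gives EF at right angles to JE, so EF runs at 23.2°; with |EF| = 20.6, F = (30.0, -17.8). ∠EFT = 137.5° gives FT at 65.7° from the x-axis; with |FT| = 25.8, T = (40.7, 5.71). ∠FTL = 136.5° gives TL at 109° from the x-axis; with |TL| = 24.4, L = (32.6, 28.8). TL ⟂ LA, so LA runs at -161°; with |LA| = 25.5, A = (8.55, 20.4). ∠LAW = 64.6° gives AW at -45.4° from the x-axis; with |AW| = 19.8, W = (22.5, 6.27). Then |JW| = |W − J| = 23.3.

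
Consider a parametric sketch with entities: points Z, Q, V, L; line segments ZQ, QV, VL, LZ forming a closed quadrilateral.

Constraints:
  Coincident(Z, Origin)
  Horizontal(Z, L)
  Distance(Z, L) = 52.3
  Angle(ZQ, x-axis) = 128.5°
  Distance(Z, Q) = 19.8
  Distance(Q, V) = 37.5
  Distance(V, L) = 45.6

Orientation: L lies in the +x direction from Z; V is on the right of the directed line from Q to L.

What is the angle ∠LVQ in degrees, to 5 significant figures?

105.80°

Checks: |QV| = 37.50 ✓; |VL| = 45.60 ✓.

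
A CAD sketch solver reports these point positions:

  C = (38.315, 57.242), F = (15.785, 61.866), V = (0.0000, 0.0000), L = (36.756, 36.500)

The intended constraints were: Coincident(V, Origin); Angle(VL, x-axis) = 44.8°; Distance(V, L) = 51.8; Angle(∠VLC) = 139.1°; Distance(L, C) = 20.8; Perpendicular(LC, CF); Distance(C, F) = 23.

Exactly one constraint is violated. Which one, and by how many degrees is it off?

Perpendicular(LC, CF) — off by 7.30°.

V = (0.00, 0.00) ✓; VL at 44.80° ✓; |VL| = 51.80 ✓; ∠VLC = 139.1° ✓; |LC| = 20.80 ✓; ∠(LC, CF) = 82.70° ✗; |CF| = 23.00 ✓.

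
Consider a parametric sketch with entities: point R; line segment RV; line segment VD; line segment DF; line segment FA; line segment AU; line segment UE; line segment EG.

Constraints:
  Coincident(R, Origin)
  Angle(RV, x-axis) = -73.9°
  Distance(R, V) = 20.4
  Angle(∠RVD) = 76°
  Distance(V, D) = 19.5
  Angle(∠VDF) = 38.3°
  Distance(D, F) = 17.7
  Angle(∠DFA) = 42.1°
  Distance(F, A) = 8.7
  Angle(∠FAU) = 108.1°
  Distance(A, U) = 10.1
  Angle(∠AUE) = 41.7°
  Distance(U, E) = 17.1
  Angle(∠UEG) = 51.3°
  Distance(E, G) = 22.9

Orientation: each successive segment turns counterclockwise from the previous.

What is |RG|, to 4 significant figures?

28.40

∠AUE = 41.7° gives UE at 159.9° from the x-axis; with |UE| = 17.1, E = (3.898, -4.395). ∠UEG = 51.3° gives EG at -71.40° from the x-axis; with |EG| = 22.9, G = (11.20, -26.10). Then |RG| = |G − R| = 28.40.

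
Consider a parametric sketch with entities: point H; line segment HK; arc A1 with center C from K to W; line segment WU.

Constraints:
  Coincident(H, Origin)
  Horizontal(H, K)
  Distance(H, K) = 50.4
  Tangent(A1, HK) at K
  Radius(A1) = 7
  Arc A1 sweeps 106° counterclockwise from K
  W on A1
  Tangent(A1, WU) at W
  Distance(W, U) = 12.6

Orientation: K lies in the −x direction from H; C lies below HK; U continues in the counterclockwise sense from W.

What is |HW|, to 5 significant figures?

57.822

Since A1 is tangent to HK there, CK ⟂ HK, so C = K + (0, -7) = (-50.400, -7.0000). On A1, K sits at bearing 90° from C; a 106° counterclockwise sweep puts W at bearing 196°, so W = C + 7.0·(cos 196°, sin 196°) = (-57.129, -8.9295). Then |HW| = |W − H| = 57.822.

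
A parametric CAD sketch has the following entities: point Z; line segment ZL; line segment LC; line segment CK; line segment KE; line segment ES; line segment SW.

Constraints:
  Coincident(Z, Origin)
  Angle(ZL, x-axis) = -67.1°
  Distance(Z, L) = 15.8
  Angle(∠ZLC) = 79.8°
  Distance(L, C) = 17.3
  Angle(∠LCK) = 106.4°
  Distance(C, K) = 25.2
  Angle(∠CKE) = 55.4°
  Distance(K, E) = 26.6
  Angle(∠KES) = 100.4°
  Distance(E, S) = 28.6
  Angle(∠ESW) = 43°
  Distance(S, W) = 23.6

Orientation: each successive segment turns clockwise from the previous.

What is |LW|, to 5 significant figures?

17.973

∠KES = 100.4° gives ES at -85.100° from the x-axis; with |ES| = 28.6, S = (5.9362, -27.384). ∠ESW = 43.0° gives SW at 137.90° from the x-axis; with |SW| = 23.6, W = (-11.574, -11.562). Then |LW| = |W − L| = 17.973.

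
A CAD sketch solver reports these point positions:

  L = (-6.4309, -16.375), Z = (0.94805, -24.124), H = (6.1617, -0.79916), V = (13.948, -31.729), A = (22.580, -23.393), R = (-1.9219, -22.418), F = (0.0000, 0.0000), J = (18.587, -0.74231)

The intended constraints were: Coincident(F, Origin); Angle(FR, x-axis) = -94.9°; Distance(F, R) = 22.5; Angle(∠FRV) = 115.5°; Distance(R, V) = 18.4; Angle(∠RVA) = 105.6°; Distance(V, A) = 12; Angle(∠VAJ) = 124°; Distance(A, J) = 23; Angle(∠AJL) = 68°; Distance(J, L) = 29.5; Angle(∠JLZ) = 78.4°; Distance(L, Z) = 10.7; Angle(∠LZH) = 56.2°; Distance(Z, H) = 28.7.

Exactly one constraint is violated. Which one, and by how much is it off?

Distance(Z, H) = 28.7 — off by 4.80.

F = (0.00, 0.00) ✓; FR at -94.90° ✓; |FR| = 22.50 ✓; ∠FRV = 115.5° ✓; |RV| = 18.40 ✓; ∠RVA = 105.6° ✓; |VA| = 12.00 ✓; ∠VAJ = 124.0° ✓; |AJ| = 23.00 ✓; ∠AJL = 68.00° ✓; |JL| = 29.50 ✓; ∠JLZ = 78.40° ✓; |LZ| = 10.70 ✓; ∠LZH = 56.20° ✓; |ZH| = 23.90 ✗.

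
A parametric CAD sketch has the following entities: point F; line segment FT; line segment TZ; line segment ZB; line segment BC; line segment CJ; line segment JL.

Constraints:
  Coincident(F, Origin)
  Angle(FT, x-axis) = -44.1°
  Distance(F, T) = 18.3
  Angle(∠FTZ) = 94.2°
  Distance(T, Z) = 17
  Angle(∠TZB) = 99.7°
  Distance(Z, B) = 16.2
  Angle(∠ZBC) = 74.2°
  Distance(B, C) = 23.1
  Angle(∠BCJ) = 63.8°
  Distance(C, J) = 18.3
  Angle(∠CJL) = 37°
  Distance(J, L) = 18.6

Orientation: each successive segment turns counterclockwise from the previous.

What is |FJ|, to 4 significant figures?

21.69

F is at the origin; FT runs at -44.1° with length 18.3, so T = (13.14, -12.74). ∠FTZ = 94.2° gives TZ at 41.70° from the x-axis; with |TZ| = 17.0, Z = (25.83, -1.426). ∠TZB = 99.7° gives ZB at 122.0° from the x-axis; with |ZB| = 16.2, B = (17.25, 12.31). ∠ZBC = 74.2° gives BC at -132.2° from the x-axis; with |BC| = 23.1, C = (1.733, -4.800). ∠BCJ = 63.8° gives CJ at -16.00° from the x-axis; with |CJ| = 18.3, J = (19.32, -9.845). Then |FJ| = |J − F| = 21.69.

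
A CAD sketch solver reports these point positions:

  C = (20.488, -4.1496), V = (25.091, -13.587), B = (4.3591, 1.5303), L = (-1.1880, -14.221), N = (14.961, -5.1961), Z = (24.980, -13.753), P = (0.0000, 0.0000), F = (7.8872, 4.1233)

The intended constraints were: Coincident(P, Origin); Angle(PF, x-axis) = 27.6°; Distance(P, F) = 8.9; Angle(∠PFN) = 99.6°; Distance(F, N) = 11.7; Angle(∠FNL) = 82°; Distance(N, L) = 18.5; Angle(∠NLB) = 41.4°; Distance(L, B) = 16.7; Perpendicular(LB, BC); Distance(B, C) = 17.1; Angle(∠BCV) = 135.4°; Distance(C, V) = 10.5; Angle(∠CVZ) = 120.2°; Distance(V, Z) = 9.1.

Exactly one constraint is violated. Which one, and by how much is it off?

Distance(V, Z) = 9.1 — off by 8.90.

P = (0.00, 0.00) ✓; PF at 27.60° ✓; |PF| = 8.900 ✓; ∠PFN = 99.60° ✓; |FN| = 11.70 ✓; ∠FNL = 82.00° ✓; |NL| = 18.50 ✓; ∠NLB = 41.40° ✓; |LB| = 16.70 ✓; ∠(LB, BC) = 90.00° ✓; |BC| = 17.10 ✓; ∠BCV = 135.4° ✓; |CV| = 10.50 ✓; ∠CVZ = 120.2° ✓; |VZ| = 0.1997 ✗.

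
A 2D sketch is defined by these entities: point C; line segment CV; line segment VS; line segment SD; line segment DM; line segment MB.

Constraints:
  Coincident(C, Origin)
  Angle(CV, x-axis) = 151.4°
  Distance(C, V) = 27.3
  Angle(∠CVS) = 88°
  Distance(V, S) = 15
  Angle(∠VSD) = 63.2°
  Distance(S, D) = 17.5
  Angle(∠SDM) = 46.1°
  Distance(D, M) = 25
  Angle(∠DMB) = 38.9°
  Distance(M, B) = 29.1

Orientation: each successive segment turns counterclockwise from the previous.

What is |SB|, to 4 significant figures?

11.30

C is at the origin; CV runs at 151.4° with length 27.3, so V = (-23.97, 13.07). ∠CVS = 88.0° gives VS at -116.6° from the x-axis; with |VS| = 15.0, S = (-30.69, -0.3440). ∠VSD = 63.2° gives SD at 0.2000° from the x-axis; with |SD| = 17.5, D = (-13.19, -0.2829). ∠SDM = 46.1° gives DM at 134.1° from the x-axis; with |DM| = 25.0, M = (-30.58, 17.67). ∠DMB = 38.9° gives MB at -84.80° from the x-axis; with |MB| = 29.1, B = (-27.95, -11.31). Then |SB| = |B − S| = 11.30.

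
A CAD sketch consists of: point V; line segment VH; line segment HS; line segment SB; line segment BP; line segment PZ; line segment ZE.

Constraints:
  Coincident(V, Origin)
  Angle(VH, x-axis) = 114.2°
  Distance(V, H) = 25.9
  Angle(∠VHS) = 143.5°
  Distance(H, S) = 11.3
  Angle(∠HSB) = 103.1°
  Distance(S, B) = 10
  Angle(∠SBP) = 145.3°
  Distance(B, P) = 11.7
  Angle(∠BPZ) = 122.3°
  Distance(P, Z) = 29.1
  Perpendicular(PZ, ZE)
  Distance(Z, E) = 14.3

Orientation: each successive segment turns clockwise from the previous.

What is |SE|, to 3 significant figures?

35.4

V is at the origin; VH runs at 114.2° with length 25.9, so H = (-10.6, 23.6). ∠VHS = 143.5° gives HS at 77.7° from the x-axis; with |HS| = 11.3, S = (-8.21, 34.7). ∠HSB = 103.1° gives SB at 0.800° from the x-axis; with |SB| = 10.0, B = (1.79, 34.8). ∠SBP = 145.3° gives BP at -33.9° from the x-axis; with |BP| = 11.7, P = (11.5, 28.3). ∠BPZ = 122.3° gives PZ at -91.6° from the x-axis; with |PZ| = 29.1, Z = (10.7, -0.810). The perpendicularity gives ZE at right angles to PZ, so ZE runs at 178°; with |ZE| = 14.3, E = (-3.61, -0.411). Then |SE| = |E − S| = 35.4.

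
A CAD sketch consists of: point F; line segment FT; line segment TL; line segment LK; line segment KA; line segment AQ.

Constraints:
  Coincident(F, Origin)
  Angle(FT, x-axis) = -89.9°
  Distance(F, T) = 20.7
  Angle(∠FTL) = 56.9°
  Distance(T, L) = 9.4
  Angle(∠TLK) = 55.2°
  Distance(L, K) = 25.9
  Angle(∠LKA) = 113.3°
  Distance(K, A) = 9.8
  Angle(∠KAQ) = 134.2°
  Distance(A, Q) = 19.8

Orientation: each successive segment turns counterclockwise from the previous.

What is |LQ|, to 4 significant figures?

35.18

F is at the origin; FT runs at -89.9° with length 20.7, so T = (0.03613, -20.70). ∠FTL = 56.9° gives TL at 33.20° from the x-axis; with |TL| = 9.4, L = (7.902, -15.55). ∠TLK = 55.2° gives LK at 158.0° from the x-axis; with |LK| = 25.9, K = (-16.11, -5.851). ∠LKA = 113.3° gives KA at -135.3° from the x-axis; with |KA| = 9.8, A = (-23.08, -12.74). ∠KAQ = 134.2° gives AQ at -89.50° from the x-axis; with |AQ| = 19.8, Q = (-22.91, -32.54). Then |LQ| = |Q − L| = 35.18.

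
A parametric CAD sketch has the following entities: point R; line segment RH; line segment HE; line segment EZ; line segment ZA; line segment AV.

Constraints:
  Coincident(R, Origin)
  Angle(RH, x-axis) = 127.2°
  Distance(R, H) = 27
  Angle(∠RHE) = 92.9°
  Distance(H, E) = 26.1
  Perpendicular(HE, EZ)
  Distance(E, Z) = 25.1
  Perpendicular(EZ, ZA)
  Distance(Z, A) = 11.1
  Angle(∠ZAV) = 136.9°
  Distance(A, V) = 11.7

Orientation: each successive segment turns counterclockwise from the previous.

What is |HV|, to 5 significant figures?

18.284

R is at the origin; RH runs at 127.2° with length 27.0, so H = (-16.324, 21.506). ∠RHE = 92.9° gives HE at -145.70° from the x-axis; with |HE| = 26.1, E = (-37.885, 6.7983). HE is perpendicular to EZ, so EZ runs at -55.700°; with |EZ| = 25.1, Z = (-23.741, -13.937). EZ ⟂ ZA, so ZA runs at 34.300°; with |ZA| = 11.1, A = (-14.571, -7.6817). ∠ZAV = 136.9° gives AV at 77.400° from the x-axis; with |AV| = 11.7, V = (-12.019, 3.7366). Then |HV| = |V − H| = 18.284.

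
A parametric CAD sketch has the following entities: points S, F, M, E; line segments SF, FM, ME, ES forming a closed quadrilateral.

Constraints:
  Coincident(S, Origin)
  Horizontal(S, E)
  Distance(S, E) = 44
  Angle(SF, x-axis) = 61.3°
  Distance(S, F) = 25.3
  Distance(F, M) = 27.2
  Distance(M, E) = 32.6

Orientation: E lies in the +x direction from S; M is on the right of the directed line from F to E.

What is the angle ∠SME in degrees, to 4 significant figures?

148.2°

S is at the origin; S and E share the same y with |SE| = 44.0 and E in +x, so E = (44.0, 0). SF runs at 61.3° with |SF| = 25.3, so F = (12.15, 22.19). M is determined by |FM| = 27.2 and |ME| = 32.6 together: it lies at the intersection of circle(F, 27.2) and circle(E, 32.6). With |FE| = 38.82, the foot of the radical line on FE is 15.25 from F and the perpendicular offset is √(27.2² − 15.25²) = 22.52. Taking the right-of-FE solution: M = (11.79, -5.006).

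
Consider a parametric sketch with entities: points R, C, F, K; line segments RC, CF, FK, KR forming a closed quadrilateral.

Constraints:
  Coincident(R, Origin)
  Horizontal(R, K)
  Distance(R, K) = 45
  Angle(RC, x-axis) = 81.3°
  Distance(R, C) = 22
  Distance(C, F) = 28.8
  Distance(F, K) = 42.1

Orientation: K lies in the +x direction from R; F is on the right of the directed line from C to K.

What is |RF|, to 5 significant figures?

7.8711

Checks: |CF| = 28.80 ✓; |FK| = 42.10 ✓.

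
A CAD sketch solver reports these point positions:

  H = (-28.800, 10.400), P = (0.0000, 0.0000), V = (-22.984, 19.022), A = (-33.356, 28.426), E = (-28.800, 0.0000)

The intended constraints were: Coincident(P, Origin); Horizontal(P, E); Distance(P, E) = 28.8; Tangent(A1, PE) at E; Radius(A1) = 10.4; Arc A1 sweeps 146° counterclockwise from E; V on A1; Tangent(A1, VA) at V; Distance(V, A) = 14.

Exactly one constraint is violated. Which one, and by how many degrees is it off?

Tangent(A1, VA) at V — off by 8.20°.

P = (0.00, 0.00) ✓; P.y = 0.00, E.y = 0.00 ✓; |PE| = 28.80 ✓; ∠(HE, EP) = 90.00° ✓; |HE| = 10.40 ✓; bearing(H→V) − bearing(H→E) = 146.0° ✓; |HV| = 10.40 ✓; ∠(HV, VA) = 98.20° ✗; |VA| = 14.00 ✓.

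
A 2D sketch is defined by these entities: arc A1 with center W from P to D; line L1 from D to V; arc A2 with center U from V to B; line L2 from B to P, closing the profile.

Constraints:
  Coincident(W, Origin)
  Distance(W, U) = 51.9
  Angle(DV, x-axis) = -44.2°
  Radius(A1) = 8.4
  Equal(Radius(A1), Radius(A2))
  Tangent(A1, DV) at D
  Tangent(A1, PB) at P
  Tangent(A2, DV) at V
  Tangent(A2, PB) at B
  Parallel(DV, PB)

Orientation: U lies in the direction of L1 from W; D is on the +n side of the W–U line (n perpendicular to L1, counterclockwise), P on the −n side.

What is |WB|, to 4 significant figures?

52.58

The slot axis is L1's direction at -44.2°, so u = (cos -44.2°, sin -44.2°) = (0.7169, -0.6972) and n = (−sin -44.2°, cos -44.2°) = (0.6972, 0.7169). W is at the origin and U lies 51.9 along u from W, so U = 51.9·u = (37.21, -36.18). Tangency of A1 to both parallel lines with radius 8.4 puts D and P at W ± 8.4·n: D = (5.856, 6.022), P = (-5.856, -6.022). Equal radii place V and B the same way about U: V = U + 8.4·n = (43.06, -30.16), B = U − 8.4·n = (31.35, -42.20). Then |WB| = |B − W| = 52.58.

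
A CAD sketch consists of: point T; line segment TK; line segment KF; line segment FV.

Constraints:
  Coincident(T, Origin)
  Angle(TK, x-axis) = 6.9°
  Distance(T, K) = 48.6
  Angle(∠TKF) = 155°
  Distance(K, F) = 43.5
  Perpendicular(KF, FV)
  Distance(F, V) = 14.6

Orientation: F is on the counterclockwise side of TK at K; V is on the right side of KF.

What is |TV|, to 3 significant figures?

94.3

T is at the origin; TK runs at 6.9° with length 48.6, so K = 48.6·(cos 6.9°, sin 6.9°) = (48.2, 5.84). ∠TKF = 155.0°, so KF runs at 6.9° + (180° − 155.0°) = 31.9° from the x-axis; with |KF| = 43.5, F = K + 43.5·(cos 31.9°, sin 31.9°) = (85.2, 28.8). KF ⟂ FV; with |FV| = 14.6 on the right of KF, V = F + 14.6·(0.528, -0.849) = (92.9, 16.4). Then |TV| = |V − T| = 94.3.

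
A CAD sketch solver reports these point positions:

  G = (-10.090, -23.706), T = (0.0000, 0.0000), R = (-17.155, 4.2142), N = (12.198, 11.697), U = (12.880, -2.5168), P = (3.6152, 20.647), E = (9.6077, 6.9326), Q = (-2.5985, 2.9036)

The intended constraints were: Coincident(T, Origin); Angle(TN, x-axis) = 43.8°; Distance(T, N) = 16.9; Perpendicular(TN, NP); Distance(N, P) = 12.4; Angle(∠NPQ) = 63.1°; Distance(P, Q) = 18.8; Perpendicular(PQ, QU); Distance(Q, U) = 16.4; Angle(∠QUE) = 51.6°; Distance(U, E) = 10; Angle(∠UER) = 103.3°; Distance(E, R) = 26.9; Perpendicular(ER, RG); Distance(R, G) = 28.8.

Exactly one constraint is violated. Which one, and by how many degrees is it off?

Perpendicular(ER, RG) — off by 8.40°.

T = (0.00, 0.00) ✓; TN at 43.80° ✓; |TN| = 16.90 ✓; ∠(TN, NP) = 90.00° ✓; |NP| = 12.40 ✓; ∠NPQ = 63.10° ✓; |PQ| = 18.80 ✓; ∠(PQ, QU) = 90.00° ✓; |QU| = 16.40 ✓; ∠QUE = 51.60° ✓; |UE| = 10.00 ✓; ∠UER = 103.3° ✓; |ER| = 26.90 ✓; ∠(ER, RG) = 98.40° ✗; |RG| = 28.80 ✓.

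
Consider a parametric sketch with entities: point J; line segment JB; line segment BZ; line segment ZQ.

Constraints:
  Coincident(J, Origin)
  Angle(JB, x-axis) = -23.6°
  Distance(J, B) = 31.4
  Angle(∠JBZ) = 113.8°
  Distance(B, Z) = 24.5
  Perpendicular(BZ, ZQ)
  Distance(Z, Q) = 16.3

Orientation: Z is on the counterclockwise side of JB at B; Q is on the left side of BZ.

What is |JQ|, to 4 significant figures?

39.19

J is at the origin; JB runs at -23.6° with length 31.4, so B = 31.4·(cos -23.6°, sin -23.6°) = (28.77, -12.57). ∠JBZ = 113.8°, so BZ runs at -23.6° + (180° − 113.8°) = 42.60° from the x-axis; with |BZ| = 24.5, Z = B + 24.5·(cos 42.60°, sin 42.60°) = (46.81, 4.013). The perpendicularity gives ZQ at right angles to BZ; with |ZQ| = 16.3 on the left of BZ, Q = Z + 16.3·(-0.6769, 0.7361) = (35.78, 16.01). Then |JQ| = |Q − J| = 39.19.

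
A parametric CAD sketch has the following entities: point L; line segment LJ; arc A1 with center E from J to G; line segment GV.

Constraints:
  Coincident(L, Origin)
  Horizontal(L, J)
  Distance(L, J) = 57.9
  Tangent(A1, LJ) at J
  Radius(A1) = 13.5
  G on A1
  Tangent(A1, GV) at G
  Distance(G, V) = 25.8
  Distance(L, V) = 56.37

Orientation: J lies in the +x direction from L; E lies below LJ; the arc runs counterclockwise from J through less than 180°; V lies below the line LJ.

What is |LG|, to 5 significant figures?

46.093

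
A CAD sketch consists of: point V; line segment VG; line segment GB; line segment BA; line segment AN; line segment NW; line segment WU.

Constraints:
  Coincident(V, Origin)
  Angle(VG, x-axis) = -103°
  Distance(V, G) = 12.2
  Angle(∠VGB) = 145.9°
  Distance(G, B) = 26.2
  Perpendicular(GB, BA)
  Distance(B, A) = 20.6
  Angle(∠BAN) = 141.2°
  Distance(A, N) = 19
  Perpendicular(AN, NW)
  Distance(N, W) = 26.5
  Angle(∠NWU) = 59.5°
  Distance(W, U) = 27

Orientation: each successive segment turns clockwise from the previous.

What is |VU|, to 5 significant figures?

29.102

V is at the origin; VG runs at -103.0° with length 12.2, so G = (-2.7444, -11.887). ∠VGB = 145.9° gives GB at -137.10° from the x-axis; with |GB| = 26.2, B = (-21.937, -29.722). GB ⟂ BA, so BA runs at 132.90°; with |BA| = 20.6, A = (-35.960, -14.632). ∠BAN = 141.2° gives AN at 94.100° from the x-axis; with |AN| = 19.0, N = (-37.318, 4.3196). The perpendicularity gives NW at right angles to AN, so NW runs at 4.1000°; with |NW| = 26.5, W = (-10.886, 6.2142). ∠NWU = 59.5° gives WU at -116.40° from the x-axis; with |WU| = 27.0, U = (-22.891, -17.970). Then |VU| = |U − V| = 29.102.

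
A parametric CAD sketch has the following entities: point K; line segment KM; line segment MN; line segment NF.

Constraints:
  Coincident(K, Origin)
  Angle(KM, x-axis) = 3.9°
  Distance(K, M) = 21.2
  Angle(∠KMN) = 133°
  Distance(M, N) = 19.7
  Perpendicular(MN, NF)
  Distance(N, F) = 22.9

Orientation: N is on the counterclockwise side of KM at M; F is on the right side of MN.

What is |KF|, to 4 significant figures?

51.40

K is at the origin; KM runs at 3.9° with length 21.2, so M = 21.2·(cos 3.9°, sin 3.9°) = (21.15, 1.442). ∠KMN = 133.0°, so MN runs at 3.9° + (180° − 133.0°) = 50.90° from the x-axis; with |MN| = 19.7, N = M + 19.7·(cos 50.90°, sin 50.90°) = (33.58, 16.73). MN ⟂ NF; with |NF| = 22.9 on the right of MN, F = N + 22.9·(0.7760, -0.6307) = (51.35, 2.288). Then |KF| = |F − K| = 51.40.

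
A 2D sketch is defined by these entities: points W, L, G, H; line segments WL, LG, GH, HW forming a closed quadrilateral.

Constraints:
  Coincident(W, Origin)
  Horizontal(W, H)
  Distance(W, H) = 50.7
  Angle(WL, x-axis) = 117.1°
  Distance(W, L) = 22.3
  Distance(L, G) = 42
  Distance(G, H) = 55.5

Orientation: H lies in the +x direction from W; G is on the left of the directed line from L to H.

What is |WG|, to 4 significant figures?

52.00

Checks: |LG| = 42.00 ✓; |GH| = 55.50 ✓.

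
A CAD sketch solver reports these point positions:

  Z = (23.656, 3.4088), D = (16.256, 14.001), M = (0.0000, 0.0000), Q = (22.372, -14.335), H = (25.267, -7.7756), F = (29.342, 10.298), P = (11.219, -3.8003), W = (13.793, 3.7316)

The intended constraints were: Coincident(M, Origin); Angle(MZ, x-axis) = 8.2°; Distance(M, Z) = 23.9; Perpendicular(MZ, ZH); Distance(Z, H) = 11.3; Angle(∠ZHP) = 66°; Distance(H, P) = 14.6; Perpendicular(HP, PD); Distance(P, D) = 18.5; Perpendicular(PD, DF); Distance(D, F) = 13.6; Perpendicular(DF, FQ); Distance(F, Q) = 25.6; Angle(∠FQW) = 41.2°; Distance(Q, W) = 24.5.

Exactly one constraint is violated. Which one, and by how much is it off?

Distance(Q, W) = 24.5 — off by 4.50.

M = (0.00, 0.00) ✓; MZ at 8.200° ✓; |MZ| = 23.90 ✓; ∠(MZ, ZH) = 90.00° ✓; |ZH| = 11.30 ✓; ∠ZHP = 66.00° ✓; |HP| = 14.60 ✓; ∠(HP, PD) = 90.00° ✓; |PD| = 18.50 ✓; ∠(PD, DF) = 90.00° ✓; |DF| = 13.60 ✓; ∠(DF, FQ) = 90.00° ✓; |FQ| = 25.60 ✓; ∠FQW = 41.20° ✓; |QW| = 20.00 ✗.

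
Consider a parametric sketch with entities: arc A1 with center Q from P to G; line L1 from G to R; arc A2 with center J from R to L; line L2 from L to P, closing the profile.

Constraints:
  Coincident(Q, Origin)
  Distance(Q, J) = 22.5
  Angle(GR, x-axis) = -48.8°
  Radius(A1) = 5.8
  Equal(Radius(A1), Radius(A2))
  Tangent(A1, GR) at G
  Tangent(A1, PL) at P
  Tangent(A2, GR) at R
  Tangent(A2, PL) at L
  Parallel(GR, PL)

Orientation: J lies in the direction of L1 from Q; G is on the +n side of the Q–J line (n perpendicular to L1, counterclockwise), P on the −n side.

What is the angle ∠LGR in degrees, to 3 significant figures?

27.3°

Tangency of A1 to both parallel lines with radius 5.8 puts G and P at Q ± 5.8·n: G = (4.36, 3.82), P = (-4.36, -3.82). Equal radii place R and L the same way about J: R = J + 5.8·n = (19.2, -13.1), L = J − 5.8·n = (10.5, -20.7). Then cos ∠LGR = GL·GR / (|GL||GR|), giving 27.3°.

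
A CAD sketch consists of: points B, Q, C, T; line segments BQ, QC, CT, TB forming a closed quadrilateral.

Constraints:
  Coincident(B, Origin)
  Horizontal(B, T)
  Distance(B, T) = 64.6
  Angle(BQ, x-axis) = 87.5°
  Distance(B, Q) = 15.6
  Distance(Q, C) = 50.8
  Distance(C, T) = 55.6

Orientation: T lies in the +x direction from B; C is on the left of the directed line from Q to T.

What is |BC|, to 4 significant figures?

62.64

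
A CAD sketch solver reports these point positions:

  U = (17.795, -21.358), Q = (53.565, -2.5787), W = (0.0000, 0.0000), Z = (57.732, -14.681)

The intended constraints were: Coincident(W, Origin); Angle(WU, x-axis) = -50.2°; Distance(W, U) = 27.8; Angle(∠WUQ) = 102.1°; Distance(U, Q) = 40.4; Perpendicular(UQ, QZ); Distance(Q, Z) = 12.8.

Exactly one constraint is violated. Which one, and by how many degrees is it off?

Perpendicular(UQ, QZ) — off by 8.70°.

W = (0.00, 0.00) ✓; WU at -50.20° ✓; |WU| = 27.80 ✓; ∠WUQ = 102.1° ✓; |UQ| = 40.40 ✓; ∠(UQ, QZ) = 98.70° ✗; |QZ| = 12.80 ✓.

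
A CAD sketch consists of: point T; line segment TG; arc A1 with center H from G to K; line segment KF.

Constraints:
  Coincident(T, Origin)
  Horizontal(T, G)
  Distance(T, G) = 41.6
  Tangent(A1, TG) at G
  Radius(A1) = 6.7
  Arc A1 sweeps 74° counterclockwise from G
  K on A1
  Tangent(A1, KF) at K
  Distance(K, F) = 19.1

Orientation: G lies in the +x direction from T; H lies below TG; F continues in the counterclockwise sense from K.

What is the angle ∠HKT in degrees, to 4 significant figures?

171.9°

T is at the origin; T and G share the same y with |TG| = 41.6 and G on the +x side, so G = (41.60, 0.000). Tangency of A1 to TG means the radius HG is perpendicular to TG, so H = G + (0, -6.7) = (41.60, -6.700). On A1, G sits at bearing 90° from H; a 74° counterclockwise sweep puts K at bearing 164°, so K = H + 6.7·(cos 164°, sin 164°) = (35.16, -4.853). Then cos ∠HKT = KH·KT / (|KH||KT|), giving 171.9°.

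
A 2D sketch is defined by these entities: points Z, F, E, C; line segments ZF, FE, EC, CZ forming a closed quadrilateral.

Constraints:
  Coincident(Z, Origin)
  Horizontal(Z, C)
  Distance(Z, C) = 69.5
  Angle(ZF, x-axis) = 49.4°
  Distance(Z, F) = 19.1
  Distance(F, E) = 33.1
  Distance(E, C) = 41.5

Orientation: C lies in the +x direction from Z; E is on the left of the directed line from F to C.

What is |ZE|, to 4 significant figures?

51.43

Z is at the origin; ZC is horizontal with |ZC| = 69.5 and C in +x, so C = (69.5, 0). ZF runs at 49.4° with |ZF| = 19.1, so F = (12.43, 14.50). E is determined by |FE| = 33.1 and |EC| = 41.5 together: it lies at the intersection of circle(F, 33.1) and circle(C, 41.5). With |FC| = 58.88, the foot of the radical line on FC is 24.12 from F and the perpendicular offset is √(33.1² − 24.12²) = 22.67. Taking the left-of-FC solution: E = (41.39, 30.53).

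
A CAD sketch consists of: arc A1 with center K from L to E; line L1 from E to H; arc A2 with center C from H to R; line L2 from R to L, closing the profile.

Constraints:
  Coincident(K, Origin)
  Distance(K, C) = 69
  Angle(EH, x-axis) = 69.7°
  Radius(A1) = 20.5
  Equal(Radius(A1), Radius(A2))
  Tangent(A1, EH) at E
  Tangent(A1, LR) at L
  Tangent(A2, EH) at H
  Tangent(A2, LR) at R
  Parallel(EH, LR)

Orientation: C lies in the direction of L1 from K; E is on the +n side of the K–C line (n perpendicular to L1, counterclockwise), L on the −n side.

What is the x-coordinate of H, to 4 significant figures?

4.712

Tangency of A1 to both parallel lines with radius 20.5 puts E and L at K ± 20.5·n: E = (-19.23, 7.112), L = (19.23, -7.112). Equal radii place H and R the same way about C: H = C + 20.5·n = (4.712, 71.83), R = C − 20.5·n = (43.17, 57.60). So H.x = 4.712.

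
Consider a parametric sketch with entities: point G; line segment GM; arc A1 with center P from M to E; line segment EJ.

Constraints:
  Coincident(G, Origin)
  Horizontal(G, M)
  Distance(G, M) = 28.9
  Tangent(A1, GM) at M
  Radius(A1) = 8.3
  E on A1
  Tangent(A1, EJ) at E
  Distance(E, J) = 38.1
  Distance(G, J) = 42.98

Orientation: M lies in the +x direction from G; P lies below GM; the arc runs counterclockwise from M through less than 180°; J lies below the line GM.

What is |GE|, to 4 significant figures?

21.77

Checks: |PE| = 8.300 ✓; ∠(PE, EJ) = 90.00° ✓; |EJ| = 38.10 ✓; |GJ| = 42.98 ✓.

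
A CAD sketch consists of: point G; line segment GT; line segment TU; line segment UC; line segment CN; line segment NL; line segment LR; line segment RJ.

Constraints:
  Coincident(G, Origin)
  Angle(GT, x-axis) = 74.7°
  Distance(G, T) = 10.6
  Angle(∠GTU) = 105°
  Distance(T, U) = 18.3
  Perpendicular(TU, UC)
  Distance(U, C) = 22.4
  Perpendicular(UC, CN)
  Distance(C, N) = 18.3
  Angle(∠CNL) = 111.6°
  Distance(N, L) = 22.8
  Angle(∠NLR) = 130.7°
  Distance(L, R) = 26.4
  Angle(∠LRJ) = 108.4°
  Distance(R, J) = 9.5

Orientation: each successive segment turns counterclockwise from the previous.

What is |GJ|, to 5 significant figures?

34.775

∠NLR = 130.7° gives LR at 87.400° from the x-axis; with |LR| = 26.4, R = (10.635, 31.325). ∠LRJ = 108.4° gives RJ at 159.00° from the x-axis; with |RJ| = 9.5, J = (1.7663, 34.730). Then |GJ| = |J − G| = 34.775.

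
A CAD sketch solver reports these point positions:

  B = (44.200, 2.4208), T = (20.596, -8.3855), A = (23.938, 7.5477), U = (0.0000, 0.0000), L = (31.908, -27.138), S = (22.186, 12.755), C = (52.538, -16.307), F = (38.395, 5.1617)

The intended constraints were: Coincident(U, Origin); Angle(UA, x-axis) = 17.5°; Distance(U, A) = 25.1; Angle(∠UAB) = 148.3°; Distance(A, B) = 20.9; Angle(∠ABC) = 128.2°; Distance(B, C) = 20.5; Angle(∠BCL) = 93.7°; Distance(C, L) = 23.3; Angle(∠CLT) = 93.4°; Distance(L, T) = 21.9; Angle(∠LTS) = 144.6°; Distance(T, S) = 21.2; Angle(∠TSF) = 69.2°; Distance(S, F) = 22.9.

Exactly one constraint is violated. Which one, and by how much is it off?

Distance(S, F) = 22.9 — off by 5.00.

U = (0.00, 0.00) ✓; UA at 17.50° ✓; |UA| = 25.10 ✓; ∠UAB = 148.3° ✓; |AB| = 20.90 ✓; ∠ABC = 128.2° ✓; |BC| = 20.50 ✓; ∠BCL = 93.70° ✓; |CL| = 23.30 ✓; ∠CLT = 93.40° ✓; |LT| = 21.90 ✓; ∠LTS = 144.6° ✓; |TS| = 21.20 ✓; ∠TSF = 69.20° ✓; |SF| = 17.90 ✗.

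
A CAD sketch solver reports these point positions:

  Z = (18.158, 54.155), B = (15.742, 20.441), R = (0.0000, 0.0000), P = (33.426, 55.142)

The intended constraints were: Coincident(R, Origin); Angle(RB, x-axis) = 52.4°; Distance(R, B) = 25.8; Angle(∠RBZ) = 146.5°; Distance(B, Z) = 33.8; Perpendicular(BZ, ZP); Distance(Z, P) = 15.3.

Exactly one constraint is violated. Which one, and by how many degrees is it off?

Perpendicular(BZ, ZP) — off by 7.80°.

R = (0.00, 0.00) ✓; RB at 52.40° ✓; |RB| = 25.80 ✓; ∠RBZ = 146.5° ✓; |BZ| = 33.80 ✓; ∠(BZ, ZP) = 82.20° ✗; |ZP| = 15.30 ✓.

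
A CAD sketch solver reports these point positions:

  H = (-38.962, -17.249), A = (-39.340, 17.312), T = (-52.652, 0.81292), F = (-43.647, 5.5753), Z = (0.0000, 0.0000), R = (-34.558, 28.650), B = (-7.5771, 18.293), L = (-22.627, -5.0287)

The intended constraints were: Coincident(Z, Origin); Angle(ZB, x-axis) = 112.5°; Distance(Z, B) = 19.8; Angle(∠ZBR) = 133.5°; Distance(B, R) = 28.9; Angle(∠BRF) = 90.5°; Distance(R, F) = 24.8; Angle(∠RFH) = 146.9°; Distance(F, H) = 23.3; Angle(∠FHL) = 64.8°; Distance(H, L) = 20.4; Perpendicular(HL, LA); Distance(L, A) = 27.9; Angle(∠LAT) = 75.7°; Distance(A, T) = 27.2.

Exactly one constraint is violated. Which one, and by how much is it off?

Distance(A, T) = 27.2 — off by 6.00.

Z = (0.00, 0.00) ✓; ZB at 112.5° ✓; |ZB| = 19.80 ✓; ∠ZBR = 133.5° ✓; |BR| = 28.90 ✓; ∠BRF = 90.50° ✓; |RF| = 24.80 ✓; ∠RFH = 146.9° ✓; |FH| = 23.30 ✓; ∠FHL = 64.80° ✓; |HL| = 20.40 ✓; ∠(HL, LA) = 90.00° ✓; |LA| = 27.90 ✓; ∠LAT = 75.70° ✓; |AT| = 21.20 ✗.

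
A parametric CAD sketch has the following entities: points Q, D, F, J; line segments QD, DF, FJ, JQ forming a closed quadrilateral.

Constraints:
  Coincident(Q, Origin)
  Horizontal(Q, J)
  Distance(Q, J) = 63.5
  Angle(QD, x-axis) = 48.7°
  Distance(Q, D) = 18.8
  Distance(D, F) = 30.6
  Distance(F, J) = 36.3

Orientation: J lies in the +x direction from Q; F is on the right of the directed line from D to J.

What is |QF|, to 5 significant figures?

31.285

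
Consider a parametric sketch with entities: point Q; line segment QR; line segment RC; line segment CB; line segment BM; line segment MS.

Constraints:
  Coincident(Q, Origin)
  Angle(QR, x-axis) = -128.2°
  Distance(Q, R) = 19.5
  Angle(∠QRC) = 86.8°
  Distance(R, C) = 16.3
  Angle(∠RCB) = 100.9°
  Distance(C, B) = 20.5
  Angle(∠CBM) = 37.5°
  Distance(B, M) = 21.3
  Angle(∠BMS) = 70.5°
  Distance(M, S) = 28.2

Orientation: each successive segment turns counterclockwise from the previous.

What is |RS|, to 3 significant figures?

29.9

∠CBM = 37.5° gives BM at -173° from the x-axis; with |BM| = 21.3, M = (-5.14, -12.9). ∠BMS = 70.5° gives MS at -63.9° from the x-axis; with |MS| = 28.2, S = (7.26, -38.2). Then |RS| = |S − R| = 29.9.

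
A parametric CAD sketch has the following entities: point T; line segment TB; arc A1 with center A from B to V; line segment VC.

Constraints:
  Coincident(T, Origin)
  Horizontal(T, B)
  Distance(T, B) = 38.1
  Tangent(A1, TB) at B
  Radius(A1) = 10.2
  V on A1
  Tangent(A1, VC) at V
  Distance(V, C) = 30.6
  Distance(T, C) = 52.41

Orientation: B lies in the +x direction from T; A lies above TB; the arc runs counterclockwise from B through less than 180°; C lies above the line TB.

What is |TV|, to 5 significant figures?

49.363

T is at the origin; TB is horizontal with |TB| = 38.1 and B on the +x side, so B = (38.100, 0.0000). The tangent condition forces AB to be normal to TB, so A = B + (0, 10.2) = (38.100, 10.200). Since AV ⟂ VC (tangency), |AC| = √(10.2² + 30.6²) = 32.255 regardless of where V sits on A1. So C lies on both circle(T, 52.41) and circle(A, 32.255); the above-TB intersection is C = (31.619, 41.797). V is the foot of the tangent from C: V = (46.931, 15.304).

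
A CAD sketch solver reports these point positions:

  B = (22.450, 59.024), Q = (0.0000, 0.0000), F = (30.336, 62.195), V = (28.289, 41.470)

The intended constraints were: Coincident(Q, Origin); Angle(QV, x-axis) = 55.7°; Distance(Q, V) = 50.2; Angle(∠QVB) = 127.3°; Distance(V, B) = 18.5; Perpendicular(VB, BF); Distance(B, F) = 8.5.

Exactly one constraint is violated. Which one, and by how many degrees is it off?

Perpendicular(VB, BF) — off by 3.51°.

Q = (0.00, 0.00) ✓; QV at 55.70° ✓; |QV| = 50.20 ✓; ∠QVB = 127.3° ✓; |VB| = 18.50 ✓; ∠(VB, BF) = 86.49° ✗; |BF| = 8.500 ✓.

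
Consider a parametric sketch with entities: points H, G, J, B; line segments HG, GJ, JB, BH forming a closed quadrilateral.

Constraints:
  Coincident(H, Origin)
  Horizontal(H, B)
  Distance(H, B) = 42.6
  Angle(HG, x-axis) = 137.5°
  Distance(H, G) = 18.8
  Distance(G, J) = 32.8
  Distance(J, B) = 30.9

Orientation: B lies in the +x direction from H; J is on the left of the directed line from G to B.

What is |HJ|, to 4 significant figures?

26.46

Checks: |GJ| = 32.80 ✓; |JB| = 30.90 ✓.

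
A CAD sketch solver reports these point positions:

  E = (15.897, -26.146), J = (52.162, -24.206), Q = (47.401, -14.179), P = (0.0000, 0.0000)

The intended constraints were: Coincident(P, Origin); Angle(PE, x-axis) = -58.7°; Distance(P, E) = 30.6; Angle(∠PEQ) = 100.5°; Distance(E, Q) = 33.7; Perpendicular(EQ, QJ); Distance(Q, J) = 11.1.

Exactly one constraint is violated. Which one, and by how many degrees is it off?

Perpendicular(EQ, QJ) — off by 4.60°.

P = (0.00, 0.00) ✓; PE at -58.70° ✓; |PE| = 30.60 ✓; ∠PEQ = 100.5° ✓; |EQ| = 33.70 ✓; ∠(EQ, QJ) = 85.40° ✗; |QJ| = 11.10 ✓.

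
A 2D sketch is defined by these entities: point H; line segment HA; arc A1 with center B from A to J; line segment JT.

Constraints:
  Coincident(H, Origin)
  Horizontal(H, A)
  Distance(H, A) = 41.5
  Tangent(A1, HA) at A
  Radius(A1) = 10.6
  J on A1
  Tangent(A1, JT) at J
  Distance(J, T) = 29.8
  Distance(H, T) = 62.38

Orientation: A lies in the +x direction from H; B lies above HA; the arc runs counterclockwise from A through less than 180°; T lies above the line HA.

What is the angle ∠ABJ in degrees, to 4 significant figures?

101.0°

H is at the origin; H and A share the same y with |HA| = 41.5 and A on the +x side, so A = (41.50, 0.000). Since A1 is tangent to HA there, BA ⟂ HA, so B = A + (0, 10.6) = (41.50, 10.60). Since BJ ⟂ JT (tangency), |BT| = √(10.6² + 29.8²) = 31.63 regardless of where J sits on A1. So T lies on both circle(H, 62.38) and circle(B, 31.63); the above-HA intersection is T = (46.24, 41.87). J is the foot of the tangent from T: J = (51.91, 12.62).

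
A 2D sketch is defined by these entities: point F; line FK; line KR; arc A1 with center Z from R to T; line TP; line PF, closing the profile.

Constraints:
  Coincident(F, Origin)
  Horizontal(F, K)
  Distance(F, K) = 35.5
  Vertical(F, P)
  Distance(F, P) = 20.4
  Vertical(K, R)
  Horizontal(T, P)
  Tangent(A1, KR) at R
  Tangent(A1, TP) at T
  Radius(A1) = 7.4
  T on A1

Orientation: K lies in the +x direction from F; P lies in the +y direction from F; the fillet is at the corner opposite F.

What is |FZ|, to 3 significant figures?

31.0

F is at the origin; FK is horizontal with |FK| = 35.5 and K on the +x side, so K = (35.5, 0.00). FP is vertical with |FP| = 20.4 and P on the +y side, so P = (0.00, 20.4). The virtual corner opposite F is at (35.5, 20.4). Tangency of A1 to KR means the radius ZR is perpendicular to KR and A1 meets TP tangentially, so ZT is at right angles to TP, with radius 7.4, so the center Z sits 7.4 in from both sides at Z = (28.1, 13.0). Then |FZ| = |Z − F| = 31.0.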